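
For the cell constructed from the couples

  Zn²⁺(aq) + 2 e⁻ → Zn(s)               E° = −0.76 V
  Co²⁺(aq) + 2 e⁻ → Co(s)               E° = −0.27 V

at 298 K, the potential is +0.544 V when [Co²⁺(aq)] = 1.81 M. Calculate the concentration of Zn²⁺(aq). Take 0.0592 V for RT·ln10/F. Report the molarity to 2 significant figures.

With Co²⁺/Co at the cathode and Zn²⁺/Zn at the anode, E°cell = −0.27 − (−0.76) = +0.49 V (n = 2).
Since E = E° − (0.0592/n)·log Q, log Q = n(E° − E)/0.0592 = −1.824.
For Co²⁺(aq) + Zn(s) → Co(s) + Zn²⁺(aq), the reaction quotient is Q = [Zn²⁺(aq)] / [Co²⁺(aq)].
Isolating [Zn²⁺(aq)] in Q = 10^{−1.824} yields log [Zn²⁺(aq)] = −1.566, i.e. 0.027 M.

0.027 M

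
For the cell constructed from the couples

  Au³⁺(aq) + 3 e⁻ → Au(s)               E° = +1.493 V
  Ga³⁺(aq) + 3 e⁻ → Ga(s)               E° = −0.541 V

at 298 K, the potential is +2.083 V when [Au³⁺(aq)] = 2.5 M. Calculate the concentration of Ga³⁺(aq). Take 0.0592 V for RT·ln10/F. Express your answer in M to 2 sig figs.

Au³⁺/Au is the cathode (higher E°); E°cell = +1.493 − (−0.541) = +2.034 V with n = 3.
From the Nernst equation, log Q = n(E° − E)/0.0592 = 3·(+2.034 − (+2.083))/0.0592 = −2.483.
The balanced reaction is Au³⁺(aq) + Ga(s) → Au(s) + Ga³⁺(aq), so Q = [Ga³⁺(aq)] / [Au³⁺(aq)].
Solving for the unknown gives log [Ga³⁺(aq)] = −2.085, so [Ga³⁺(aq)] ≈ 0.0082 M.

0.0082 M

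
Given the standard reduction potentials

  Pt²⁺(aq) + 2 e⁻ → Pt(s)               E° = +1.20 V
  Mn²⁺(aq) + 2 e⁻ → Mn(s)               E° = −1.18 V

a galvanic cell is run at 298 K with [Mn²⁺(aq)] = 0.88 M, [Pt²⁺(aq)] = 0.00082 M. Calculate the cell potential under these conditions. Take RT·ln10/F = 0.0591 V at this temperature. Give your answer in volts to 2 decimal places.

The Pt²⁺/Pt couple has the more positive E°, so it is the cathode; Mn²⁺/Mn is the anode.
E°cell = E°cat − E°an = +1.20 − (−1.18) = +2.38 V; n = 2.
For the overall reaction Pt²⁺(aq) + Mn(s) → Pt(s) + Mn²⁺(aq), Q = [Mn²⁺(aq)] / [Pt²⁺(aq)] = 1.07×10^3, giving log Q = 3.031.
Applying E = E° − (RT ln10/nF)·log Q gives +2.38 − (0.0591/2)(3.031) = +2.29 V.

+2.29 V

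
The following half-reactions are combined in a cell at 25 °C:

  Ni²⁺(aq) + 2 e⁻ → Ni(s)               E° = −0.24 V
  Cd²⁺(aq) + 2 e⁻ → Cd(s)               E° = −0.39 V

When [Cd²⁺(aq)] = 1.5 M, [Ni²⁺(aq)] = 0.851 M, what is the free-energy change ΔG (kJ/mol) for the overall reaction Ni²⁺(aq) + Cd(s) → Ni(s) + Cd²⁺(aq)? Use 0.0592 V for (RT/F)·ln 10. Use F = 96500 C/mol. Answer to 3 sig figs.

−27.5 kJ/mol

The standard cell potential is −0.24 − (−0.39) = +0.15 V, with n = 2 electrons in the balanced equation.
Here Q = [Cd²⁺(aq)] / [Ni²⁺(aq)] = 1.76 (log Q = 0.246), giving E = +0.15 − (0.0592/2)·(0.246) = +0.1427 V.
Finally ΔG = −nFE = −(2)(96500 C/mol)(+0.1427 V) = −27.5 kJ/mol.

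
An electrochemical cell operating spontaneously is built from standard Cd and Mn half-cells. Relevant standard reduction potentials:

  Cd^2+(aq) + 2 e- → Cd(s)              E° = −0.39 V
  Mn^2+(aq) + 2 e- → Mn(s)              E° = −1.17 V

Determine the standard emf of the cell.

Of the two couples in this cell, the one with the more positive reduction potential is reduced at the cathode: here that is Cd²⁺/Cd (−0.39 V); Mn²⁺/Mn (−1.17 V) is the anode.
E°cell = E°(cathode) − E°(anode) = −0.39 − (−1.17) = +0.78 V.

+0.78 V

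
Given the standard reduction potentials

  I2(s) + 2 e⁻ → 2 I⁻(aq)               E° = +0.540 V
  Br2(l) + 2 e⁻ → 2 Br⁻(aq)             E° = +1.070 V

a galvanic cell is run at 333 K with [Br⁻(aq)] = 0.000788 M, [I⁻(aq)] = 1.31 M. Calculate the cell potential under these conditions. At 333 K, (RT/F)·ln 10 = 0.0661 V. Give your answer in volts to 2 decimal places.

The Br₂/Br⁻ couple has the more positive E°, so it is the cathode; I₂/I⁻ is the anode.
The standard potential is +1.070 − (+0.540) = +0.530 V and the balanced reaction transfers n = 2 electrons.
The balanced reaction is Br2(l) + 2 I⁻(aq) → 2 Br⁻(aq) + I2(s), so Q = [Br⁻(aq)]^2 / [I⁻(aq)]^2 = 3.62×10^−7 and log Q = −6.441.
Applying E = E° − (RT ln10/nF)·log Q gives +0.530 − (0.0661/2)(−6.441) = +0.74 V.

+0.74 V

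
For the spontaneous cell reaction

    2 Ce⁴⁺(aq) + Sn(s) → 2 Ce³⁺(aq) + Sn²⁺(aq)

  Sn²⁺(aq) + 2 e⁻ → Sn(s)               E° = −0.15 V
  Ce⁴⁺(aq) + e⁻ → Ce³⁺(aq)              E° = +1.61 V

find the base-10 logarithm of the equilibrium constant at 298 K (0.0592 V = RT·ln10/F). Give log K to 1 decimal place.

log K = 59.5

The Ce⁴⁺/Ce³⁺ couple is reduced (cathode); E°cell = +1.61 − (−0.15) = +1.76 V with n = 2.
At equilibrium E = 0, so log K = nE°cell / 0.0592 = (2)(+1.76) / 0.0592 = 59.5.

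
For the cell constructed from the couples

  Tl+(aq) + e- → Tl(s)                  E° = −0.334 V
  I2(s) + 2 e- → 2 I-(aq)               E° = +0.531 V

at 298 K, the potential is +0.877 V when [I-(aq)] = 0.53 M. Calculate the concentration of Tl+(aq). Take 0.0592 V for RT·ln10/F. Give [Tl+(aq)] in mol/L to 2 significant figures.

With I₂/I⁻ at the cathode and Tl⁺/Tl at the anode, E°cell = +0.531 − (−0.334) = +0.865 V (n = 2).
Since E = E° − (0.0592/n)·log Q, log Q = n(E° − E)/0.0592 = −0.405.
For I2(s) + 2 Tl(s) → 2 I-(aq) + 2 Tl+(aq), the reaction quotient is Q = [I-(aq)]^2·[Tl+(aq)]^2.
Substituting the known concentrations and solving, log [Tl+(aq)] = 0.073 and [Tl+(aq)] = 1.2 M.

1.2 M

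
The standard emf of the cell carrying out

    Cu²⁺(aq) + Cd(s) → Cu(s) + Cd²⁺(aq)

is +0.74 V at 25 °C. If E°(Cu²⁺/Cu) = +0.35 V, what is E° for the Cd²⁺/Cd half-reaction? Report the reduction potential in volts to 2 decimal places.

In the reaction as written the Cu²⁺/Cu couple is reduced (cathode) and Cd²⁺/Cd is oxidized (anode), so E°cell = E°(Cu²⁺/Cu) − E°(Cd²⁺/Cd).
E°(Cd²⁺/Cd) = E°(cathode) − E°cell = +0.35 − (+0.74) = −0.39 V.

−0.39 V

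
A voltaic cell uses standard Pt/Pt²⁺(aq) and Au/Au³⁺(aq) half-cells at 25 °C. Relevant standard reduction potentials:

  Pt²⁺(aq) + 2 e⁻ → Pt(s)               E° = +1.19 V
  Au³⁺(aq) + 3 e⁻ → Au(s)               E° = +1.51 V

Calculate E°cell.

+0.32 V

Of the two couples in this cell, the one with the more positive reduction potential is reduced at the cathode: here that is Au³⁺/Au (+1.51 V); Pt²⁺/Pt (+1.19 V) is the anode.
E°cell = E°(cathode) − E°(anode) = +1.51 − (+1.19) = +0.32 V.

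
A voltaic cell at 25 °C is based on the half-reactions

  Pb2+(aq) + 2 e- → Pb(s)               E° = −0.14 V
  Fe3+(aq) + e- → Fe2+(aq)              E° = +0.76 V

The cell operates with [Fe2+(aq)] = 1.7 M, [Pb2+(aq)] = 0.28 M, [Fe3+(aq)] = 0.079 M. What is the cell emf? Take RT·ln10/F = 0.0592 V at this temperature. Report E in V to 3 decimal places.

Since E°(Fe³⁺/Fe²⁺) > E°(Pb²⁺/Pb), Fe³⁺/Fe²⁺ serves as the cathode.
E°cell = E°cat − E°an = +0.76 − (−0.14) = +0.90 V; n = 2.
Balancing gives 2 Fe3+(aq) + Pb(s) → 2 Fe2+(aq) + Pb2+(aq); hence Q = ([Fe2+(aq)]^2·[Pb2+(aq)]) / [Fe3+(aq)]^2 = 130 (log Q = 2.113).
By the Nernst equation, E = +0.90 − (0.0592/2)·(2.113) = +0.837 V.

+0.837 V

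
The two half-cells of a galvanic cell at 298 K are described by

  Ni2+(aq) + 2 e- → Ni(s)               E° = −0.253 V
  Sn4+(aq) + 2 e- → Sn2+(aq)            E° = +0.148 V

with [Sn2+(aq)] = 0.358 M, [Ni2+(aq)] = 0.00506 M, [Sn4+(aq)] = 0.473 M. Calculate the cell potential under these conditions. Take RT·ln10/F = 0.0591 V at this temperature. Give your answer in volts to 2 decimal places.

+0.47 V

Since E°(Sn⁴⁺/Sn²⁺) > E°(Ni²⁺/Ni), Sn⁴⁺/Sn²⁺ serves as the cathode.
The standard potential is +0.148 − (−0.253) = +0.401 V and the balanced reaction transfers n = 2 electrons.
Balancing gives Sn4+(aq) + Ni(s) → Sn2+(aq) + Ni2+(aq); hence Q = ([Sn2+(aq)]·[Ni2+(aq)]) / [Sn4+(aq)] = 0.00383 (log Q = −2.417).
By the Nernst equation, E = +0.401 − (0.0591/2)·(−2.417) = +0.47 V.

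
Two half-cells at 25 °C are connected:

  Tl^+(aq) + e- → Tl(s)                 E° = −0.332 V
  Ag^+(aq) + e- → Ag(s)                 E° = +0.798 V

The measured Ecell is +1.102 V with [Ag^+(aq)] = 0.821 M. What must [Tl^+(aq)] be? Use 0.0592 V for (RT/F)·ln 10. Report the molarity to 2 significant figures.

Ag⁺/Ag is the cathode (higher E°); E°cell = +0.798 − (−0.332) = +1.130 V with n = 1.
Since E = E° − (0.0592/n)·log Q, log Q = n(E° − E)/0.0592 = 0.473.
For Ag^+(aq) + Tl(s) → Ag(s) + Tl^+(aq), the reaction quotient is Q = [Tl^+(aq)] / [Ag^+(aq)].
Solving for the unknown gives log [Tl^+(aq)] = 0.387, so [Tl^+(aq)] ≈ 2.4 M.

2.4 M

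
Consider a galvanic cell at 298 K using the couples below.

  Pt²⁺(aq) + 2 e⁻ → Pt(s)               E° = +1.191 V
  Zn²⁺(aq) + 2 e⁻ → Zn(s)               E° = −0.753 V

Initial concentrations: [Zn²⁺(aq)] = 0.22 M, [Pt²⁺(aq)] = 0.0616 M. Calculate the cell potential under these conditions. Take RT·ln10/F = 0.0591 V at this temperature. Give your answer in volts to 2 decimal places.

+1.93 V

Pt²⁺/Pt is reduced (cathode, E° = +1.191 V) and Zn²⁺/Zn is oxidized (anode).
E°cell = E°cat − E°an = +1.191 − (−0.753) = +1.944 V; n = 2.
Balancing gives Pt²⁺(aq) + Zn(s) → Pt(s) + Zn²⁺(aq); hence Q = [Zn²⁺(aq)] / [Pt²⁺(aq)] = 3.57 (log Q = 0.553).
Applying E = E° − (RT ln10/nF)·log Q gives +1.944 − (0.0591/2)(0.553) = +1.93 V.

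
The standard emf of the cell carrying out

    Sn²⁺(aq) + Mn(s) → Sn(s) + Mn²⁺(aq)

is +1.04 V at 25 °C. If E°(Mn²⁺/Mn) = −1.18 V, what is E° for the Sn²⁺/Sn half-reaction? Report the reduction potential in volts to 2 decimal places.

In the reaction as written the Sn²⁺/Sn couple is reduced (cathode) and Mn²⁺/Mn is oxidized (anode), so E°cell = E°(Sn²⁺/Sn) − E°(Mn²⁺/Mn).
E°(Sn²⁺/Sn) = E°cell + E°(anode) = +1.04 + (−1.18) = −0.14 V.

−0.14 V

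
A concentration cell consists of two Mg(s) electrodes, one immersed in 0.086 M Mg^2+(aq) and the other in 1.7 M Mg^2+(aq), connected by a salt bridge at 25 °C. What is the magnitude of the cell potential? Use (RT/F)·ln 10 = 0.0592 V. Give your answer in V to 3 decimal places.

For a concentration cell E°cell = 0, since both electrodes use the same couple.
The compartment with the higher Mg^2+(aq) concentration (1.7 M) acts as the cathode; ions are reduced there and produced at the dilute (0.086 M) anode.
With n = 2, Ecell = −(0.0592/2)·log([dilute]/[conc]) = −(0.0592/2)·log(0.086/1.7) = +0.038 V.

0.038 V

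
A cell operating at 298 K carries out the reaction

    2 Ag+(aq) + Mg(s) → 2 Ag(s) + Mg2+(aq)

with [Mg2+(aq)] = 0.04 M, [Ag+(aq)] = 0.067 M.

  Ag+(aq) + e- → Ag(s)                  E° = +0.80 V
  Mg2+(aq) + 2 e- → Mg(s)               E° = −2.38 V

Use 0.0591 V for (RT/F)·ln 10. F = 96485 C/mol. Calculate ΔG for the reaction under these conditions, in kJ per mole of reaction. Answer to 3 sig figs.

With Ag⁺/Ag reduced at the cathode, E°cell = +0.80 − (−2.38) = +3.18 V and n = 2.
Here Q = [Mg2+(aq)] / [Ag+(aq)]^2 = 8.91 (log Q = 0.950), giving E = +3.18 − (0.0591/2)·(0.950) = +3.1519 V.
ΔG = −nFE = −(2)(96485)(+3.1519) J/mol = −608 kJ/mol.

−608 kJ/mol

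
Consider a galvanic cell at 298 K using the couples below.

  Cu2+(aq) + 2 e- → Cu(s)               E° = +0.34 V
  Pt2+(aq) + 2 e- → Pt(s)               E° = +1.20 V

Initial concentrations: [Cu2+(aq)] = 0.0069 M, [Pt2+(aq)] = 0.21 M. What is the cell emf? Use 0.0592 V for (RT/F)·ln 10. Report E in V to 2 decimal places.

+0.90 V

Pt²⁺/Pt is reduced (cathode, E° = +1.20 V) and Cu²⁺/Cu is oxidized (anode).
E°cell = +1.20 − (+0.34) = +0.86 V, with n = 2 electrons transferred.
For the overall reaction Pt2+(aq) + Cu(s) → Pt(s) + Cu2+(aq), Q = [Cu2+(aq)] / [Pt2+(aq)] = 0.0329, giving log Q = −1.483.
E = E° − (0.0592/n)·log Q = +0.86 − (0.0592/2)(−1.483) = +0.90 V.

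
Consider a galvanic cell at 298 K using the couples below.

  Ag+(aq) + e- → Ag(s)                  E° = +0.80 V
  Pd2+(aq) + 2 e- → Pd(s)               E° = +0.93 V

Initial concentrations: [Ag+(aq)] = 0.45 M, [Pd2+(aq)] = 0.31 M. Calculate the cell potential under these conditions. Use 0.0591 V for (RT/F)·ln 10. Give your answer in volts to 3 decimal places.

Pd²⁺/Pd is reduced (cathode, E° = +0.93 V) and Ag⁺/Ag is oxidized (anode).
The standard potential is +0.93 − (+0.80) = +0.13 V and the balanced reaction transfers n = 2 electrons.
For the overall reaction Pd2+(aq) + 2 Ag(s) → Pd(s) + 2 Ag+(aq), Q = [Ag+(aq)]^2 / [Pd2+(aq)] = 0.653, giving log Q = −0.185.
By the Nernst equation, E = +0.13 − (0.0591/2)·(−0.185) = +0.135 V.

+0.135 V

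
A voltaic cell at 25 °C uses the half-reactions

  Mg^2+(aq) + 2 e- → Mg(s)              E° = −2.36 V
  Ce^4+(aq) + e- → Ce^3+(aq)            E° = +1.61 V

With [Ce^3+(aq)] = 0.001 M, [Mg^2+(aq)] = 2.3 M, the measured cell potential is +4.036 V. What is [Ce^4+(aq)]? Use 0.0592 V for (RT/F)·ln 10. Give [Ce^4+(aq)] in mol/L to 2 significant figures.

0.020 M

The Ce⁴⁺/Ce³⁺ couple has the larger reduction potential, so it is the cathode: E°cell = +1.61 − (−2.36) = +3.97 V and n = 2.
Rearranging E = E° − (0.0592/n)·log Q gives log Q = 2(+3.97 − (+4.036))/0.0592 = −2.230.
Balancing electrons gives 2 Ce^4+(aq) + Mg(s) → 2 Ce^3+(aq) + Mg^2+(aq); thus Q = ([Ce^3+(aq)]^2·[Mg^2+(aq)]) / [Ce^4+(aq)]^2.
Isolating [Ce^4+(aq)] in Q = 10^{−2.230} yields log [Ce^4+(aq)] = −1.704, i.e. 0.020 M.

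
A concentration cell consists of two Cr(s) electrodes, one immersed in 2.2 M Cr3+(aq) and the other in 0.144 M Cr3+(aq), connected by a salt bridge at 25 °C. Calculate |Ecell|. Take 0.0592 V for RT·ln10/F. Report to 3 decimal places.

0.023 V

For a concentration cell E°cell = 0, since both electrodes use the same couple.
The compartment with the higher Cr3+(aq) concentration (2.2 M) acts as the cathode; ions are reduced there and produced at the dilute (0.144 M) anode.
With n = 3, Ecell = −(0.0592/3)·log([dilute]/[conc]) = −(0.0592/3)·log(0.144/2.2) = +0.023 V.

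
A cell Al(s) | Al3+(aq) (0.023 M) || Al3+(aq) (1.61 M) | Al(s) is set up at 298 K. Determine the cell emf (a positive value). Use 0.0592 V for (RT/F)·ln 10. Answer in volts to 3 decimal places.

0.036 V

For a concentration cell E°cell = 0, since both electrodes use the same couple.
The compartment with the higher Al3+(aq) concentration (1.61 M) acts as the cathode; ions are reduced there and produced at the dilute (0.023 M) anode.
With n = 3, Ecell = −(0.0592/3)·log([dilute]/[conc]) = −(0.0592/3)·log(0.023/1.61) = +0.036 V.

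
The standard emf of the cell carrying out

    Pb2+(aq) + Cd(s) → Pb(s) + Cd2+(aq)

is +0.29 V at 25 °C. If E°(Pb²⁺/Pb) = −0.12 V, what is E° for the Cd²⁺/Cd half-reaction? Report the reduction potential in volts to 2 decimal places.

In the reaction as written the Pb²⁺/Pb couple is reduced (cathode) and Cd²⁺/Cd is oxidized (anode), so E°cell = E°(Pb²⁺/Pb) − E°(Cd²⁺/Cd).
E°(Cd²⁺/Cd) = E°(cathode) − E°cell = −0.12 − (+0.29) = −0.41 V.

−0.41 V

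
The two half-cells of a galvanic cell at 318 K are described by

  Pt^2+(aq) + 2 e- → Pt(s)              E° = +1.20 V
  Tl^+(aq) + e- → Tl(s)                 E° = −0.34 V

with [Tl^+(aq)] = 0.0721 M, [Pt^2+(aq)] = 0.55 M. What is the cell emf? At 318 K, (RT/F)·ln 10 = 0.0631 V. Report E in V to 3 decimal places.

+1.604 V

Since E°(Pt²⁺/Pt) > E°(Tl⁺/Tl), Pt²⁺/Pt serves as the cathode.
E°cell = E°cat − E°an = +1.20 − (−0.34) = +1.54 V; n = 2.
For the overall reaction Pt^2+(aq) + 2 Tl(s) → Pt(s) + 2 Tl^+(aq), Q = [Tl^+(aq)]^2 / [Pt^2+(aq)] = 0.00945, giving log Q = −2.024.
Applying E = E° − (RT ln10/nF)·log Q gives +1.54 − (0.0631/2)(−2.024) = +1.604 V.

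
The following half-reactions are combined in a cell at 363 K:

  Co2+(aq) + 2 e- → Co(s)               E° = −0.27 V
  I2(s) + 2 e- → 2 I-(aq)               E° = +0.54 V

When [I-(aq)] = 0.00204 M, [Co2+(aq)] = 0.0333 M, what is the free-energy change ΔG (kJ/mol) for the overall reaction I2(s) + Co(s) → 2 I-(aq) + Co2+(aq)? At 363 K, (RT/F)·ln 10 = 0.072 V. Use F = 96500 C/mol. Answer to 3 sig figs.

−204 kJ/mol

The standard cell potential is +0.54 − (−0.27) = +0.81 V, with n = 2 electrons in the balanced equation.
Here Q = [I-(aq)]^2·[Co2+(aq)] = 1.39×10^−7 (log Q = −6.858), giving E = +0.81 − (0.072/2)·(−6.858) = +1.0569 V.
Finally ΔG = −nFE = −(2)(96500 C/mol)(+1.0569 V) = −204 kJ/mol.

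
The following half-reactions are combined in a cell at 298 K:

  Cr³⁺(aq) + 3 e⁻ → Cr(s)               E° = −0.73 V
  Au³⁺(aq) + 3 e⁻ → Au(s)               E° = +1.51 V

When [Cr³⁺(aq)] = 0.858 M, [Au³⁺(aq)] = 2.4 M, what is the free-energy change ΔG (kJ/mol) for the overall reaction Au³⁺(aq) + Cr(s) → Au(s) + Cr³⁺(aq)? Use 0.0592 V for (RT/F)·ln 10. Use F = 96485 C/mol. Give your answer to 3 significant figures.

The standard cell potential is +1.51 − (−0.73) = +2.24 V, with n = 3 electrons in the balanced equation.
The reaction quotient is [Cr³⁺(aq)] / [Au³⁺(aq)] = 0.357; by Nernst, E = +2.24 − (0.0592/3)(−0.447) = +2.2488 V.
Then ΔG = −nFE = −3 × 96485 × +2.2488 J/mol = −651 kJ/mol.

−651 kJ/mol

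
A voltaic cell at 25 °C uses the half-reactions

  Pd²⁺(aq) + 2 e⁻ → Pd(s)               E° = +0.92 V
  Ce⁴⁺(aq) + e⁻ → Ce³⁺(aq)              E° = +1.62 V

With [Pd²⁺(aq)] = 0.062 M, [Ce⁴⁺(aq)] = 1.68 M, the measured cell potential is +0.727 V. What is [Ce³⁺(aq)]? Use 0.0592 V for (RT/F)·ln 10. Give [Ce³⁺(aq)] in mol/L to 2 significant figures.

2.4 M

The Ce⁴⁺/Ce³⁺ couple has the larger reduction potential, so it is the cathode: E°cell = +1.62 − (+0.92) = +0.70 V and n = 2.
Rearranging E = E° − (0.0592/n)·log Q gives log Q = 2(+0.70 − (+0.727))/0.0592 = −0.912.
Balancing electrons gives 2 Ce⁴⁺(aq) + Pd(s) → 2 Ce³⁺(aq) + Pd²⁺(aq); thus Q = ([Ce³⁺(aq)]^2·[Pd²⁺(aq)]) / [Ce⁴⁺(aq)]^2.
Solving for the unknown gives log [Ce³⁺(aq)] = 0.373, so [Ce³⁺(aq)] ≈ 2.4 M.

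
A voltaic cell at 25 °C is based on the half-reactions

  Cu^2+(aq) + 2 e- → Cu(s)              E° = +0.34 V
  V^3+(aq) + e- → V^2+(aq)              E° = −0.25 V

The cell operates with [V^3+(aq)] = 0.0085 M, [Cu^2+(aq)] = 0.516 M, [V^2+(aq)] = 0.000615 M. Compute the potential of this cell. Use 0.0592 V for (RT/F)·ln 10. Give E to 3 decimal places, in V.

Since E°(Cu²⁺/Cu) > E°(V³⁺/V²⁺), Cu²⁺/Cu serves as the cathode.
E°cell = E°cat − E°an = +0.34 − (−0.25) = +0.59 V; n = 2.
For the overall reaction Cu^2+(aq) + 2 V^2+(aq) → Cu(s) + 2 V^3+(aq), Q = [V^3+(aq)]^2 / ([Cu^2+(aq)]·[V^2+(aq)]^2) = 370, giving log Q = 2.568.
By the Nernst equation, E = +0.59 − (0.0592/2)·(2.568) = +0.514 V.

+0.514 V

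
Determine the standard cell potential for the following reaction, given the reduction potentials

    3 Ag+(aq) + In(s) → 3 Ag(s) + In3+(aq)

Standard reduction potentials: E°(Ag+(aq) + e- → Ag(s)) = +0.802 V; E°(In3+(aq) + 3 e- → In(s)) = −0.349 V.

+1.151 V

In the reaction as written, Ag+(aq) is reduced (cathode) and In3+(aq) is produced by oxidation at the anode.
E°cell = E°(cathode) − E°(anode) = +0.802 − (−0.349) = +1.151 V.
The positive value indicates the reaction is spontaneous as written.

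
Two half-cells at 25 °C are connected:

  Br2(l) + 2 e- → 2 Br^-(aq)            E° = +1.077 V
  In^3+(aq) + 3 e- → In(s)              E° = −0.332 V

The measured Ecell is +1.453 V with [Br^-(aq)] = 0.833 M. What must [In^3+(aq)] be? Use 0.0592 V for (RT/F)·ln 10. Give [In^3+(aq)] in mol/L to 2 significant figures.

0.010 M

The Br₂/Br⁻ couple has the larger reduction potential, so it is the cathode: E°cell = +1.077 − (−0.332) = +1.409 V and n = 6.
From the Nernst equation, log Q = n(E° − E)/0.0592 = 6·(+1.409 − (+1.453))/0.0592 = −4.459.
The balanced reaction is 3 Br2(l) + 2 In(s) → 6 Br^-(aq) + 2 In^3+(aq), so Q = [Br^-(aq)]^6·[In^3+(aq)]^2.
Solving for the unknown gives log [In^3+(aq)] = −1.991, so [In^3+(aq)] ≈ 0.010 M.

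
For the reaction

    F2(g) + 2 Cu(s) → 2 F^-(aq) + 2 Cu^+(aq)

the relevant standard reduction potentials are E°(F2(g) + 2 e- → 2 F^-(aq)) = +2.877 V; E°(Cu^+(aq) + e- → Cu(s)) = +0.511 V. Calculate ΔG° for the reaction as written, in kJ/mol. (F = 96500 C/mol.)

In the reaction as written F2(g) is reduced, so the F₂/F⁻ couple is the cathode and Cu⁺/Cu is the anode.
E°cell = +2.877 − (+0.511) = +2.366 V; balancing electrons gives n = 2.
ΔG° = −nFE°cell = −(2)(96500)(+2.366) J/mol = −457 kJ/mol.

−457 kJ/mol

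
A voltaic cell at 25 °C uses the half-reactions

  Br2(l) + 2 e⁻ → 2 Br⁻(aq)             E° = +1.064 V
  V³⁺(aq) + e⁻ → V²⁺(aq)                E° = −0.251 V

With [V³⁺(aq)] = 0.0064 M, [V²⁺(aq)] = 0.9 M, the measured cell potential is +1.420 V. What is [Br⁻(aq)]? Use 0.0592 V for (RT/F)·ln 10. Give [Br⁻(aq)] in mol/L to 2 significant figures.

With Br₂/Br⁻ at the cathode and V³⁺/V²⁺ at the anode, E°cell = +1.064 − (−0.251) = +1.315 V (n = 2).
Rearranging E = E° − (0.0592/n)·log Q gives log Q = 2(+1.315 − (+1.420))/0.0592 = −3.547.
For Br2(l) + 2 V²⁺(aq) → 2 Br⁻(aq) + 2 V³⁺(aq), the reaction quotient is Q = ([Br⁻(aq)]^2·[V³⁺(aq)]^2) / [V²⁺(aq)]^2.
Isolating [Br⁻(aq)] in Q = 10^{−3.547} yields log [Br⁻(aq)] = 0.375, i.e. 2.4 M.

2.4 M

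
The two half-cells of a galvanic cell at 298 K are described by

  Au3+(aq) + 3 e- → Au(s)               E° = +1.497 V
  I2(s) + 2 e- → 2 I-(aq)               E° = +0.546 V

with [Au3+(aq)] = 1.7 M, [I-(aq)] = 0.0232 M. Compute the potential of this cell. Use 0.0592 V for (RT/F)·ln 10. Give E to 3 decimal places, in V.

The Au³⁺/Au couple has the more positive E°, so it is the cathode; I₂/I⁻ is the anode.
E°cell = E°cat − E°an = +1.497 − (+0.546) = +0.951 V; n = 6.
The balanced reaction is 2 Au3+(aq) + 6 I-(aq) → 2 Au(s) + 3 I2(s), so Q = 1 / ([Au3+(aq)]^2·[I-(aq)]^6) = 2.22×10^9 and log Q = 9.346.
By the Nernst equation, E = +0.951 − (0.0592/6)·(9.346) = +0.859 V.

+0.859 V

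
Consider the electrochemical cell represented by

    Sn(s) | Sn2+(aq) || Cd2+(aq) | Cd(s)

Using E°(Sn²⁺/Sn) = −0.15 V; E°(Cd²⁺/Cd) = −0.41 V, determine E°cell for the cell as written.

By convention the left-hand electrode in cell notation is the anode (oxidation) and the right-hand electrode is the cathode (reduction).
E°cell = E°(right) − E°(left) = −0.41 − (−0.15) = −0.26 V.
The negative sign shows that, as written, the cell would require an external voltage to drive the reaction.

−0.26 V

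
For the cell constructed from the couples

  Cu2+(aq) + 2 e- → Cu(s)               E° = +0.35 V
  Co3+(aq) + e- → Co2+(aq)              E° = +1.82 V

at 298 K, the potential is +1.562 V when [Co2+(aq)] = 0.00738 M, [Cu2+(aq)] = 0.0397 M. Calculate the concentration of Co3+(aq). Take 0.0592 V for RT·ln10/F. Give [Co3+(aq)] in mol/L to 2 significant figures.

0.053 M

Co³⁺/Co²⁺ is the cathode (higher E°); E°cell = +1.82 − (+0.35) = +1.47 V with n = 2.
Since E = E° − (0.0592/n)·log Q, log Q = n(E° − E)/0.0592 = −3.108.
Balancing electrons gives 2 Co3+(aq) + Cu(s) → 2 Co2+(aq) + Cu2+(aq); thus Q = ([Co2+(aq)]^2·[Cu2+(aq)]) / [Co3+(aq)]^2.
Substituting the known concentrations and solving, log [Co3+(aq)] = −1.279 and [Co3+(aq)] = 0.053 M.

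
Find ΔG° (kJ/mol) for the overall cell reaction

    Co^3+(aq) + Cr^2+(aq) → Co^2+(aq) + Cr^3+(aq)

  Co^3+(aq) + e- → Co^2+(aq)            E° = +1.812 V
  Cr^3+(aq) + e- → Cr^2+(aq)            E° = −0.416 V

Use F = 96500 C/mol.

In the reaction as written Co^3+(aq) is reduced, so the Co³⁺/Co²⁺ couple is the cathode and Cr³⁺/Cr²⁺ is the anode.
E°cell = +1.812 − (−0.416) = +2.228 V; balancing electrons gives n = 1.
ΔG° = −nFE°cell = −(1)(96500)(+2.228) J/mol = −215 kJ/mol.

−215 kJ/mol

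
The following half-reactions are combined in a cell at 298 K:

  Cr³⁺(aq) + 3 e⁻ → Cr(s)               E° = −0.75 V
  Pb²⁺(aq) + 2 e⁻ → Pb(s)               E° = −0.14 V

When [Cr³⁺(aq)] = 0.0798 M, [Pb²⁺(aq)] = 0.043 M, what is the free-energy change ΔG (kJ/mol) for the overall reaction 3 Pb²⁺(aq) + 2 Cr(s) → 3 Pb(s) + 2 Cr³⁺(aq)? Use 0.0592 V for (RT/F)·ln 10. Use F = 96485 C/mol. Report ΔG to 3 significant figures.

−342 kJ/mol

The standard cell potential is −0.14 − (−0.75) = +0.61 V, with n = 6 electrons in the balanced equation.
Here Q = [Cr³⁺(aq)]^2 / [Pb²⁺(aq)]^3 = 80.1 (log Q = 1.904), giving E = +0.61 − (0.0592/6)·(1.904) = +0.5912 V.
ΔG = −nFE = −(6)(96485)(+0.5912) J/mol = −342 kJ/mol.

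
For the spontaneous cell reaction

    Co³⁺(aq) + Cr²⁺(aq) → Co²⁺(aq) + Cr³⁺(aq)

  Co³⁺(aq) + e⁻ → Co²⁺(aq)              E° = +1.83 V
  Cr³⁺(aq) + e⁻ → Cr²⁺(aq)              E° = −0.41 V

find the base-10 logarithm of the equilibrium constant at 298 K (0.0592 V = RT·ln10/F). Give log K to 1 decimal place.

The Co³⁺/Co²⁺ couple is reduced (cathode); E°cell = +1.83 − (−0.41) = +2.24 V with n = 1.
At equilibrium E = 0, so log K = nE°cell / 0.0592 = (1)(+2.24) / 0.0592 = 37.8.

log K = 37.8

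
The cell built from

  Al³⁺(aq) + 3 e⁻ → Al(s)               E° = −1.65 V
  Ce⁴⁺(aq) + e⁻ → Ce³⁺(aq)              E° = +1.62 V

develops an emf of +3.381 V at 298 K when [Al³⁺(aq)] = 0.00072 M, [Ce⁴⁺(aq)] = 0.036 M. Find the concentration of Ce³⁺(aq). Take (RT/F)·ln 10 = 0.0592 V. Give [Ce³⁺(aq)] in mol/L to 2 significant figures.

The Ce⁴⁺/Ce³⁺ couple has the larger reduction potential, so it is the cathode: E°cell = +1.62 − (−1.65) = +3.27 V and n = 3.
Since E = E° − (0.0592/n)·log Q, log Q = n(E° − E)/0.0592 = −5.625.
Balancing electrons gives 3 Ce⁴⁺(aq) + Al(s) → 3 Ce³⁺(aq) + Al³⁺(aq); thus Q = ([Ce³⁺(aq)]^3·[Al³⁺(aq)]) / [Ce⁴⁺(aq)]^3.
Isolating [Ce³⁺(aq)] in Q = 10^{−5.625} yields log [Ce³⁺(aq)] = −2.271, i.e. 0.0054 M.

0.0054 M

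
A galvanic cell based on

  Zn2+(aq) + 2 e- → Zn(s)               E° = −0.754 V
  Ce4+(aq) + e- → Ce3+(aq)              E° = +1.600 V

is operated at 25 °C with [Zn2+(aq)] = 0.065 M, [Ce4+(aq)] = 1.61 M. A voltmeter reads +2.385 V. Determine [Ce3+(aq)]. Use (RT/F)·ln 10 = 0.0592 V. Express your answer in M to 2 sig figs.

1.9 M

With Ce⁴⁺/Ce³⁺ at the cathode and Zn²⁺/Zn at the anode, E°cell = +1.600 − (−0.754) = +2.354 V (n = 2).
Rearranging E = E° − (0.0592/n)·log Q gives log Q = 2(+2.354 − (+2.385))/0.0592 = −1.047.
Balancing electrons gives 2 Ce4+(aq) + Zn(s) → 2 Ce3+(aq) + Zn2+(aq); thus Q = ([Ce3+(aq)]^2·[Zn2+(aq)]) / [Ce4+(aq)]^2.
Substituting the known concentrations and solving, log [Ce3+(aq)] = 0.277 and [Ce3+(aq)] = 1.9 M.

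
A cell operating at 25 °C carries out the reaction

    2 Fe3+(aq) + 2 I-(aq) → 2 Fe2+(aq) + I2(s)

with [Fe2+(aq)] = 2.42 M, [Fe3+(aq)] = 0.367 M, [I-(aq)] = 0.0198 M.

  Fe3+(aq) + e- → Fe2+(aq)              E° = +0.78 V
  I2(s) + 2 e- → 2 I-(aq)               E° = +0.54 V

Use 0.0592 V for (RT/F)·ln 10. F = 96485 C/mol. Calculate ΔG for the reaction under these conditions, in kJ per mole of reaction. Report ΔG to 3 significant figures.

−17.5 kJ/mol

E°cell = +0.78 − (+0.54) = +0.24 V; the balanced reaction transfers n = 2 electrons.
The reaction quotient is [Fe2+(aq)]^2 / ([Fe3+(aq)]^2·[I-(aq)]^2) = 1.11×10^5; by Nernst, E = +0.24 − (0.0592/2)(5.045) = +0.0907 V.
Finally ΔG = −nFE = −(2)(96485 C/mol)(+0.0907 V) = −17.5 kJ/mol.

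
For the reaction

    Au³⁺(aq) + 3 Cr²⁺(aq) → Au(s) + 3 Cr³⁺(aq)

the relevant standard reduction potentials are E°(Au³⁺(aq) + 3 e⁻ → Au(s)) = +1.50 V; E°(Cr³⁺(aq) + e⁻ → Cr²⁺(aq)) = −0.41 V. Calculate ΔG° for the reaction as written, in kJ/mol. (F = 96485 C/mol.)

−553 kJ/mol

In the reaction as written Au³⁺(aq) is reduced, so the Au³⁺/Au couple is the cathode and Cr³⁺/Cr²⁺ is the anode.
E°cell = +1.50 − (−0.41) = +1.91 V; balancing electrons gives n = 3.
ΔG° = −nFE°cell = −(3)(96485)(+1.91) J/mol = −553 kJ/mol.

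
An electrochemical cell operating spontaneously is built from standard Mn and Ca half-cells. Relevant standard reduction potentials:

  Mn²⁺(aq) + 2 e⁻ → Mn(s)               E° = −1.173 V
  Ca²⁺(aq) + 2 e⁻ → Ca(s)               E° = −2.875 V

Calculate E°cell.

+1.702 V

Of the two couples in this cell, the one with the more positive reduction potential is reduced at the cathode: here that is Mn²⁺/Mn (−1.173 V); Ca²⁺/Ca (−2.875 V) is the anode.
E°cell = E°(cathode) − E°(anode) = −1.173 − (−2.875) = +1.702 V.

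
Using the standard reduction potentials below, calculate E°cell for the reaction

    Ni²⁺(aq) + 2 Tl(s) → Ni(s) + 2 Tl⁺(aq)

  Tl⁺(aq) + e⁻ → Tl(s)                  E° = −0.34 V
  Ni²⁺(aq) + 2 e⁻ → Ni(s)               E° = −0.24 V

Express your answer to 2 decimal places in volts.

Ni²⁺(aq) gains electrons, so the Ni²⁺/Ni couple is the cathode; the Tl⁺/Tl couple is the anode.
E°cell = E°(cathode) − E°(anode) = −0.24 − (−0.34) = +0.10 V.

+0.10 V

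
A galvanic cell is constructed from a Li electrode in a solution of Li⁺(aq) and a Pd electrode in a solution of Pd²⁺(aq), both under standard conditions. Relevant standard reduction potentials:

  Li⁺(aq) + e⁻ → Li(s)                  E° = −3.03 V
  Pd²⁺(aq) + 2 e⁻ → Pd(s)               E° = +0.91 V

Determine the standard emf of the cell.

Of the two couples in this cell, the one with the more positive reduction potential is reduced at the cathode: here that is Pd²⁺/Pd (+0.91 V); Li⁺/Li (−3.03 V) is the anode.
E°cell = E°(cathode) − E°(anode) = +0.91 − (−3.03) = +3.94 V.

+3.94 V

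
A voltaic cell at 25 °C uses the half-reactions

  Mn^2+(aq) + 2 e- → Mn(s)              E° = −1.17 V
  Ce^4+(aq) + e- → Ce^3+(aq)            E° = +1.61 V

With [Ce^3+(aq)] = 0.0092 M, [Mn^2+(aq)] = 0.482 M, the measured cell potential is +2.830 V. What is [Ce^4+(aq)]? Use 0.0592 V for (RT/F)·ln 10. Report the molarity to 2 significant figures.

0.045 M

The Ce⁴⁺/Ce³⁺ couple has the larger reduction potential, so it is the cathode: E°cell = +1.61 − (−1.17) = +2.78 V and n = 2.
From the Nernst equation, log Q = n(E° − E)/0.0592 = 2·(+2.78 − (+2.830))/0.0592 = −1.689.
The balanced reaction is 2 Ce^4+(aq) + Mn(s) → 2 Ce^3+(aq) + Mn^2+(aq), so Q = ([Ce^3+(aq)]^2·[Mn^2+(aq)]) / [Ce^4+(aq)]^2.
Isolating [Ce^4+(aq)] in Q = 10^{−1.689} yields log [Ce^4+(aq)] = −1.350, i.e. 0.045 M.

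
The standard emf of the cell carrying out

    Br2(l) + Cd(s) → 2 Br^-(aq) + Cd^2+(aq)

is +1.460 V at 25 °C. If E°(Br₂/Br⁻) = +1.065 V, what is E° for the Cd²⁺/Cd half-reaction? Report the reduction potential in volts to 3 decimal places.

In the reaction as written the Br₂/Br⁻ couple is reduced (cathode) and Cd²⁺/Cd is oxidized (anode), so E°cell = E°(Br₂/Br⁻) − E°(Cd²⁺/Cd).
E°(Cd²⁺/Cd) = E°(cathode) − E°cell = +1.065 − (+1.460) = −0.395 V.

−0.395 V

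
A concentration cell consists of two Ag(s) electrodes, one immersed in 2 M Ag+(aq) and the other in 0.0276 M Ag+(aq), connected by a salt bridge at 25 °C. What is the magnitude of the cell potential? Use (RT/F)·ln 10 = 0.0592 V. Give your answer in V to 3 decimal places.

0.110 V

For a concentration cell E°cell = 0, since both electrodes use the same couple.
The compartment with the higher Ag+(aq) concentration (2 M) acts as the cathode; ions are reduced there and produced at the dilute (0.0276 M) anode.
With n = 1, Ecell = −(0.0592/1)·log([dilute]/[conc]) = −(0.0592/1)·log(0.0276/2) = +0.110 V.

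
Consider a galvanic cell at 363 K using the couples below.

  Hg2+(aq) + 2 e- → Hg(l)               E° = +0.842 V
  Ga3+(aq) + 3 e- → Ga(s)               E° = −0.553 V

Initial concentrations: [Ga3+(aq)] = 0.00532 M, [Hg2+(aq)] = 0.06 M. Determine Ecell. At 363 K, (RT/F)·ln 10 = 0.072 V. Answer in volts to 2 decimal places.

The Hg²⁺/Hg couple has the more positive E°, so it is the cathode; Ga³⁺/Ga is the anode.
The standard potential is +0.842 − (−0.553) = +1.395 V and the balanced reaction transfers n = 6 electrons.
The balanced reaction is 3 Hg2+(aq) + 2 Ga(s) → 3 Hg(l) + 2 Ga3+(aq), so Q = [Ga3+(aq)]^2 / [Hg2+(aq)]^3 = 0.131 and log Q = −0.883.
E = E° − (0.072/n)·log Q = +1.395 − (0.072/6)(−0.883) = +1.41 V.

+1.41 V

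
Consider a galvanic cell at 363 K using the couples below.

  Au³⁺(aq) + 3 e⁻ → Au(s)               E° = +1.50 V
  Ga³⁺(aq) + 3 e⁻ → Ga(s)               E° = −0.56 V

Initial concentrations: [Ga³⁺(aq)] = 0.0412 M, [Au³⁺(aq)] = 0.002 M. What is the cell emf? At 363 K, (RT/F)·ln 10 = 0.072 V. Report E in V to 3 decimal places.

+2.028 V

Au³⁺/Au is reduced (cathode, E° = +1.50 V) and Ga³⁺/Ga is oxidized (anode).
E°cell = +1.50 − (−0.56) = +2.06 V, with n = 3 electrons transferred.
The balanced reaction is Au³⁺(aq) + Ga(s) → Au(s) + Ga³⁺(aq), so Q = [Ga³⁺(aq)] / [Au³⁺(aq)] = 20.6 and log Q = 1.314.
Applying E = E° − (RT ln10/nF)·log Q gives +2.06 − (0.072/3)(1.314) = +2.028 V.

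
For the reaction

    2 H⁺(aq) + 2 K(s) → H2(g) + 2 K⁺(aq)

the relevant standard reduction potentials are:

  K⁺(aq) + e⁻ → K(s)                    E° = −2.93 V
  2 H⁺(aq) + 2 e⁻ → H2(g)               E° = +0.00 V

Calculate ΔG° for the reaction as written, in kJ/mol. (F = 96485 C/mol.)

In the reaction as written H⁺(aq) is reduced, so the 2H⁺/H₂ couple is the cathode and K⁺/K is the anode.
E°cell = +0.00 − (−2.93) = +2.93 V; balancing electrons gives n = 2.
ΔG° = −nFE°cell = −(2)(96485)(+2.93) J/mol = −565 kJ/mol.

−565 kJ/mol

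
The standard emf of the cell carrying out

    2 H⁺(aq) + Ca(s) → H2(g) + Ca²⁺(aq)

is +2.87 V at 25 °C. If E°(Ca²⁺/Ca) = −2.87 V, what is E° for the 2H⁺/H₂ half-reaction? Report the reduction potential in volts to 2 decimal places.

In the reaction as written the 2H⁺/H₂ couple is reduced (cathode) and Ca²⁺/Ca is oxidized (anode), so E°cell = E°(2H⁺/H₂) − E°(Ca²⁺/Ca).
E°(2H⁺/H₂) = E°cell + E°(anode) = +2.87 + (−2.87) = +0.00 V.

+0.00 V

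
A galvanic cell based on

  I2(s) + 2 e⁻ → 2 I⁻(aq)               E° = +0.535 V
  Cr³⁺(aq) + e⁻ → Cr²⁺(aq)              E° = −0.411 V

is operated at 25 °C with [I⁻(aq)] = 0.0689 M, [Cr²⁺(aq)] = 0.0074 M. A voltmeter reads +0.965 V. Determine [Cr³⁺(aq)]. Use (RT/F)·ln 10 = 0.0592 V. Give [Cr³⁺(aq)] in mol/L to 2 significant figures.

The I₂/I⁻ couple has the larger reduction potential, so it is the cathode: E°cell = +0.535 − (−0.411) = +0.946 V and n = 2.
From the Nernst equation, log Q = n(E° − E)/0.0592 = 2·(+0.946 − (+0.965))/0.0592 = −0.642.
For I2(s) + 2 Cr²⁺(aq) → 2 I⁻(aq) + 2 Cr³⁺(aq), the reaction quotient is Q = ([I⁻(aq)]^2·[Cr³⁺(aq)]^2) / [Cr²⁺(aq)]^2.
Isolating [Cr³⁺(aq)] in Q = 10^{−0.642} yields log [Cr³⁺(aq)] = −1.290, i.e. 0.051 M.

0.051 M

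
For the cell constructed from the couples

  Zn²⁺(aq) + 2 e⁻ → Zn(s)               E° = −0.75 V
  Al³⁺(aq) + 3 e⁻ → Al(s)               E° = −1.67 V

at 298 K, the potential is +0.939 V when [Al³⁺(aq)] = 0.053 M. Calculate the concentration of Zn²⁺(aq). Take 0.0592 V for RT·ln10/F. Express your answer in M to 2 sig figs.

0.62 M

With Zn²⁺/Zn at the cathode and Al³⁺/Al at the anode, E°cell = −0.75 − (−1.67) = +0.92 V (n = 6).
From the Nernst equation, log Q = n(E° − E)/0.0592 = 6·(+0.92 − (+0.939))/0.0592 = −1.926.
For 3 Zn²⁺(aq) + 2 Al(s) → 3 Zn(s) + 2 Al³⁺(aq), the reaction quotient is Q = [Al³⁺(aq)]^2 / [Zn²⁺(aq)]^3.
Substituting the known concentrations and solving, log [Zn²⁺(aq)] = −0.208 and [Zn²⁺(aq)] = 0.62 M.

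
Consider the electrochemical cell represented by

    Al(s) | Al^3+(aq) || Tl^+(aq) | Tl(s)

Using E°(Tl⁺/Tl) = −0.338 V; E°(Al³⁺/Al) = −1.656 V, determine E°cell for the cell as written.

+1.318 V

By convention the left-hand electrode in cell notation is the anode (oxidation) and the right-hand electrode is the cathode (reduction).
E°cell = E°(right) − E°(left) = −0.338 − (−1.656) = +1.318 V.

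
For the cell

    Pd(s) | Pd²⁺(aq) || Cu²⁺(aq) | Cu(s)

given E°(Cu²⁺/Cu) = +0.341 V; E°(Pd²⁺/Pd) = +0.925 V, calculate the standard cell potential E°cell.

−0.584 V

By convention the left-hand electrode in cell notation is the anode (oxidation) and the right-hand electrode is the cathode (reduction).
E°cell = E°(right) − E°(left) = +0.341 − (+0.925) = −0.584 V.
The negative sign shows that, as written, the cell would require an external voltage to drive the reaction.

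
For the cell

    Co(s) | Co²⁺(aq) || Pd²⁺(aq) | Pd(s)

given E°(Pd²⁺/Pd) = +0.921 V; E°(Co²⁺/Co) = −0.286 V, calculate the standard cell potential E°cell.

By convention the left-hand electrode in cell notation is the anode (oxidation) and the right-hand electrode is the cathode (reduction).
E°cell = E°(right) − E°(left) = +0.921 − (−0.286) = +1.207 V.

+1.207 V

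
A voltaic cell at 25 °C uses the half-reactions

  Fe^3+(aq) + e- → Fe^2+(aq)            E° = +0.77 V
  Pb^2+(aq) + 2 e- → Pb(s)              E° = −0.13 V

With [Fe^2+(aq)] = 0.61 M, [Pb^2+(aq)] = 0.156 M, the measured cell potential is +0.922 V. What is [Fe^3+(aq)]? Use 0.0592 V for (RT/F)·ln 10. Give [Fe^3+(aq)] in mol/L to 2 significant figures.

0.57 M

Fe³⁺/Fe²⁺ is the cathode (higher E°); E°cell = +0.77 − (−0.13) = +0.90 V with n = 2.
Rearranging E = E° − (0.0592/n)·log Q gives log Q = 2(+0.90 − (+0.922))/0.0592 = −0.743.
The balanced reaction is 2 Fe^3+(aq) + Pb(s) → 2 Fe^2+(aq) + Pb^2+(aq), so Q = ([Fe^2+(aq)]^2·[Pb^2+(aq)]) / [Fe^3+(aq)]^2.
Substituting the known concentrations and solving, log [Fe^3+(aq)] = −0.247 and [Fe^3+(aq)] = 0.57 M.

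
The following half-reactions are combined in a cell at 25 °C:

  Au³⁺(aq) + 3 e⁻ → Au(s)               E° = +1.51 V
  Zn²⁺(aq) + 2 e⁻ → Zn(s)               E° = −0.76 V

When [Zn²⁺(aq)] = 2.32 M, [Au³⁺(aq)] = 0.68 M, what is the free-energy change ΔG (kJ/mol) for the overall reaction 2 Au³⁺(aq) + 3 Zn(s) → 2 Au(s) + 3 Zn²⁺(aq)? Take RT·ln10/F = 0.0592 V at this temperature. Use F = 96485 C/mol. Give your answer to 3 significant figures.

−1310 kJ/mol

With Au³⁺/Au reduced at the cathode, E°cell = +1.51 − (−0.76) = +2.27 V and n = 6.
The reaction quotient is [Zn²⁺(aq)]^3 / [Au³⁺(aq)]^2 = 27; by Nernst, E = +2.27 − (0.0592/6)(1.431) = +2.2559 V.
Then ΔG = −nFE = −6 × 96485 × +2.2559 J/mol = −1310 kJ/mol.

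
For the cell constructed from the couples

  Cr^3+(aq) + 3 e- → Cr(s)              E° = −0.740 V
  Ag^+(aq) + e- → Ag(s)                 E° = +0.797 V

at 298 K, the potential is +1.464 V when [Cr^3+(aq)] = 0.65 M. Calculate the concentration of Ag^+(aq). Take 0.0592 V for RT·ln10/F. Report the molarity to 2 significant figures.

0.051 M

With Ag⁺/Ag at the cathode and Cr³⁺/Cr at the anode, E°cell = +0.797 − (−0.740) = +1.537 V (n = 3).
From the Nernst equation, log Q = n(E° − E)/0.0592 = 3·(+1.537 − (+1.464))/0.0592 = 3.699.
The balanced reaction is 3 Ag^+(aq) + Cr(s) → 3 Ag(s) + Cr^3+(aq), so Q = [Cr^3+(aq)] / [Ag^+(aq)]^3.
Substituting the known concentrations and solving, log [Ag^+(aq)] = −1.295 and [Ag^+(aq)] = 0.051 M.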